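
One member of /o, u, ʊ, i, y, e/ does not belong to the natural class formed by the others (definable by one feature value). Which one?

ʊ

[tense] groups all but one: /u, i, o, y, e/ share [+tense] while /ʊ/ (high back rounded lax vowel) alone is [−tense]. Removing any other segment would not leave a single-feature class that excludes it.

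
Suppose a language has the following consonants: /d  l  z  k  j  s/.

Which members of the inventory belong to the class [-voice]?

k, s

The feature [voice] marks segments produced with vocal-fold vibration. In this inventory /k, s/ lack that property, so they are [-voice]; /d, l, z, j/ are [+voice].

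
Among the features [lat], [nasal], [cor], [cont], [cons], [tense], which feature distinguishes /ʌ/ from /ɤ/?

/ʌ/ is the mid back unrounded lax vowel and /ɤ/ is the mid back unrounded tense vowel. Both are [-lateral], [-nasal], [-coronal], [+continuant], [-consonantal]. /ʌ/ is [-tense] while /ɤ/ is [+tense], so the distinguishing feature is [tense].

[tense]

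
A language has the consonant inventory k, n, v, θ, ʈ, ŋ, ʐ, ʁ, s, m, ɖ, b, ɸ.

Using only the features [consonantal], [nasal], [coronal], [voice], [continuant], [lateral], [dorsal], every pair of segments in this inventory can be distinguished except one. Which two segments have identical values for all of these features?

θ, s

/θ/ (voiceless dental fricative) and /s/ (voiceless alveolar fricative) are both [+consonantal], [-nasal], [+coronal], [-voice], [+continuant], [-lateral], [-dorsal], so none of the listed features separates them. (They do differ in [strident] and [distributed], which are not among the given features.) Every other pair in the inventory differs on at least one listed feature.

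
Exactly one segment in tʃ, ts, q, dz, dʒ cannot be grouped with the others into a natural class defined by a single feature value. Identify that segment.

The remaining segments after removing /q/ share [+delayed release]; /q/ (voiceless uvular stop) is [-delayed release]. For every other candidate removal, the leftover set fails to share any single feature value that the removed segment lacks.

q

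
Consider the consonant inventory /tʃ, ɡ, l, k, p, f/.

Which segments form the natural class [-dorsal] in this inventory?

tʃ, l, p, f

The feature [dorsal] marks segments articulated with the tongue body. In this inventory /tʃ, l, p, f/ lack that property, so they are [-dorsal]; /ɡ, k/ are [+dorsal].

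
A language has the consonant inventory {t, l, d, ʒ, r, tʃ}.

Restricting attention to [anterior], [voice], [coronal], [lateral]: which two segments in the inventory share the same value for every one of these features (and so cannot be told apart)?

On the given features, /d/ and /r/ have an identical profile: [+anterior], [+voice], [+coronal], [−lateral]. No other two segments in the inventory coincide on all 4 features. (They do differ in [sonorant] and [continuant], which are not among the given features.)

d, r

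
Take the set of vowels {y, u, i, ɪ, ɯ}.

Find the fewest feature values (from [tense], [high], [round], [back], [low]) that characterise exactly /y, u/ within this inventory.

Every target segment is [+round] and no other inventory member is, so one feature is enough.

[+round]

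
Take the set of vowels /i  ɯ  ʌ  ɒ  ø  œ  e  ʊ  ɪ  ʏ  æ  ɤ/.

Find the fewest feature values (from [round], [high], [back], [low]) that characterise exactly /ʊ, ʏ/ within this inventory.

The class [+high], [+round] has exactly /ʊ, ʏ/ as its extension in this inventory. No smaller conjunction from the listed features achieves this: [+round] alone would also admit /ɒ, ø, œ/; [+high] alone would also admit /i, ɯ, ɪ/; and checking the remaining single features turns up none with this extension.

[+high, +round]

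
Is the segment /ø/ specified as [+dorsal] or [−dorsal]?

[+dorsal]

/ø/ is the mid front rounded tense vowel. The feature [dorsal] marks segments articulated with the tongue body; /ø/ has this property, so it is [+dorsal].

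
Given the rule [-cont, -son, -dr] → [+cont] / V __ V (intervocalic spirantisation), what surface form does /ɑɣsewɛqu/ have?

/q/ satisfies [-cont, -son, -dr] and sits in V __ V. The [+continuant] counterpart of the voiceless uvular stop is /χ/. Other segments in /ɑɣsewɛqu/ either fail the structural description or are not in the environment, so the surface form is [ɑɣsewɛχu].

[ɑɣsewɛχu]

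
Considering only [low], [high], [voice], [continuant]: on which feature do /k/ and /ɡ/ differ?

/k/ (voiceless velar stop) and /ɡ/ (voiced velar stop) agree on [-low], [+high], [-continuant]. They differ on [voice] (/k/ [-], /ɡ/ [+]).

[voice]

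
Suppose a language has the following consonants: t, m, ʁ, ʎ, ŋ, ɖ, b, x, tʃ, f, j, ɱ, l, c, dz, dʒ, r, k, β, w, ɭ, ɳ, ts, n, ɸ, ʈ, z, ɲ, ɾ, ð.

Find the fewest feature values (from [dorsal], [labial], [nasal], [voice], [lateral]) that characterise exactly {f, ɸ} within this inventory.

[−voice, +labial]

/f, ɸ/ are all [−voice], [+labial], and no other segment in the inventory matches both values. Dropping any one of them over-generates: [+labial] alone would also admit /m, b, ɱ, β, …/; [−voice] alone would also admit /t, x, tʃ, c, …/. No other single listed feature picks out exactly this set either, so fewer than two features will not do.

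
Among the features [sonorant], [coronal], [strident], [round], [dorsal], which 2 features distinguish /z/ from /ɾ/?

/z/ (voiced alveolar fricative) and /ɾ/ (alveolar tap) agree on [+coronal], [-round], [-dorsal]. They differ on [sonorant] (/z/ [-], /ɾ/ [+]), [strident] (/z/ [+], /ɾ/ [-]).

[sonorant], [strident]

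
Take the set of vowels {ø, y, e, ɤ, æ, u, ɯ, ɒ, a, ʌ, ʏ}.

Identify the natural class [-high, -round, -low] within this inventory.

e, ɤ, ʌ

Checking each segment against [-high], [-round], [-low]: /e/ (mid front unrounded tense vowel), /ɤ/ (mid back unrounded tense vowel), /ʌ/ (mid back unrounded lax vowel) satisfy every feature; every other segment in the inventory fails at least one.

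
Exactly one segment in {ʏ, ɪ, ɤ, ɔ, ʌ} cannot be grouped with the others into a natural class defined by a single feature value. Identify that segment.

The remaining segments after removing /ɤ/ share [-tense]; /ɤ/ (mid back unrounded tense vowel) is [+tense]. For every other candidate removal, the leftover set fails to share any single feature value that the removed segment lacks.

ɤ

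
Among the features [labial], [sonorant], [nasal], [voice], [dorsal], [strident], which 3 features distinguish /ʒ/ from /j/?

The two segments share [-labial], [-nasal], [+voice]. The only features from the list on which they differ: /ʒ/ is [-sonorant] while /j/ is [+sonorant]; /ʒ/ is [+strident] while /j/ is [-strident]; /ʒ/ is [-dorsal] while /j/ is [+dorsal].

[sonorant], [strident], [dorsal]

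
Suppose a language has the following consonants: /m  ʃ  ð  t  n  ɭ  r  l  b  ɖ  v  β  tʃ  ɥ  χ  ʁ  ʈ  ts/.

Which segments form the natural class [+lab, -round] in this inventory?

m, b, v, β

First, the [+labial] segments are /m, b, v, β, ɥ/.
Among these, [-round] leaves /m, b, v, β/.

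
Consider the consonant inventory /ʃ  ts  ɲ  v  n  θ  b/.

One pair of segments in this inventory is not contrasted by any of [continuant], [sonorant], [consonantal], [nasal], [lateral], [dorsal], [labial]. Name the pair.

θ, ʃ

/θ/ (voiceless dental fricative) and /ʃ/ (voiceless postalveolar fricative) are both [+continuant], [-sonorant], [+consonantal], [-nasal], [-lateral], [-dorsal], [-labial], so none of the listed features separates them. (They do differ in [strident] and [anterior], which are not among the given features.) Every other pair in the inventory differs on at least one listed feature.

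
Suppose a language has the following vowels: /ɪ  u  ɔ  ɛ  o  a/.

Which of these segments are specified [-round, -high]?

ɛ, a

Eliminate segments failing any feature: /ɪ/ is [+high]; /u, ɔ, o/ are [+round]. The remaining /ɛ, a/ satisfy [-round], [-high].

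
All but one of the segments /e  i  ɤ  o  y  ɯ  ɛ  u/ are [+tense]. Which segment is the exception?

ɛ

/e, i, u, o, ɯ, y, ɤ/ are all [+tense]; /ɛ/ (mid front unrounded lax vowel) is [−tense].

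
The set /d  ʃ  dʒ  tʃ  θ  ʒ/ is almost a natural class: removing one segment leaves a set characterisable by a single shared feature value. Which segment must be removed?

/θ, ʒ, ʃ, dʒ, tʃ/ are all [+distributed], but /d/ (voiced alveolar stop) is [-distributed]. No other single segment can be removed to leave a set sharing one feature value that the removed segment lacks, so /d/ is the odd one out.

d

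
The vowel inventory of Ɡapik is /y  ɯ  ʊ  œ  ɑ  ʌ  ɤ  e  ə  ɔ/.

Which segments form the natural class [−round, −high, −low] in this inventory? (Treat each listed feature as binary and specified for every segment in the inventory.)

The [−round] segments are /ɯ, ɑ, ʌ, ɤ, e, ə/.
Intersecting with [−high] gives /ɑ, ʌ, ɤ, e, ə/.
Then [−low] leaves /ʌ, ɤ, e, ə/.

ʌ, ɤ, e, ə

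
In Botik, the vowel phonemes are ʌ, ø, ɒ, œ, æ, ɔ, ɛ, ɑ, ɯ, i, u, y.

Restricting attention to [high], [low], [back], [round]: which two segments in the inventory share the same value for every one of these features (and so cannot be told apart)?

On the given features, /œ/ and /ø/ have an identical profile: [-high], [-low], [-back], [+round]. No other two segments in the inventory coincide on all 4 features. (They do differ in [tense], which is not among the given features.)

œ, ø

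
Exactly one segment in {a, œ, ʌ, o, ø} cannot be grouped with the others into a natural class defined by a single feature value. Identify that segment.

a

The remaining segments after removing /a/ share [−low]; /a/ (low unrounded vowel) is [+low]. For every other candidate removal, the leftover set fails to share any single feature value that the removed segment lacks.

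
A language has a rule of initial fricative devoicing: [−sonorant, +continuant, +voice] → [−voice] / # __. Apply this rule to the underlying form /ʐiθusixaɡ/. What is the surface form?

/ʐ/ satisfies [−sonorant, +continuant, +voice] and sits in # __. The [−voice] counterpart of the voiced retroflex fricative is /ʂ/. Other segments in /ʐiθusixaɡ/ either fail the structural description or are not in the environment, so the surface form is [ʂiθusixaɡ].

[ʂiθusixaɡ]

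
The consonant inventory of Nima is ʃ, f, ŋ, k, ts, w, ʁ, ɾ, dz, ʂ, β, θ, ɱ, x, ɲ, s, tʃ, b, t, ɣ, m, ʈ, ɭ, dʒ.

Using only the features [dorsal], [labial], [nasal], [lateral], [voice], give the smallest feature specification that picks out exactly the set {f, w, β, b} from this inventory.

/f, w, β, b/ are all [-nasal], [+labial], and no other segment in the inventory matches both values. Dropping any one of them over-generates: [+labial] alone would also admit /ɱ, m/; [-nasal] alone would also admit /ʃ, k, ts, ʁ, …/. No other single listed feature picks out exactly this set either, so fewer than two features will not do.

[-nasal, +labial]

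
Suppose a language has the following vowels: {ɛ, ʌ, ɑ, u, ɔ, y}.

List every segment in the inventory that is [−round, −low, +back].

First, the [−round] segments are /ɛ, ʌ, ɑ/.
Intersecting with [−low] gives /ɛ, ʌ/.
Of those, [+back] leaves /ʌ/.

ʌ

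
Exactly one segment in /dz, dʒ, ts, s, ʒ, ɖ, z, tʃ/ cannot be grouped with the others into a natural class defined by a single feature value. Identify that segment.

The remaining segments after removing /ɖ/ share [+strident]; /ɖ/ (voiced retroflex stop) is [−strident]. For every other candidate removal, the leftover set fails to share any single feature value that the removed segment lacks.

ɖ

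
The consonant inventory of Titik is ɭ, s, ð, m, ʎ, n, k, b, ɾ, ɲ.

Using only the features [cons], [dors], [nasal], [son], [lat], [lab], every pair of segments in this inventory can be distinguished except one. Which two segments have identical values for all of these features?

Both /s/ and /ð/ are [+consonantal], [-dorsal], [-nasal], [-sonorant], [-lateral], [-labial]. Since the list omits [voice], [strident] and [distributed] — which do distinguish the voiceless alveolar fricative from the voiced dental fricative — this pair collapses; all other pairs remain distinct.

s, ð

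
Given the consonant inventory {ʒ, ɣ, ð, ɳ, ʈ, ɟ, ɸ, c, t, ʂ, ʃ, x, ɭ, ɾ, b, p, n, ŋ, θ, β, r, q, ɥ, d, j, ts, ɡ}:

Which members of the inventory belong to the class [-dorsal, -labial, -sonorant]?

Eliminate segments failing any feature: /ɣ, ɟ, c, x, ŋ, q, ɥ, j, ɡ/ are [+dorsal]; /ɳ, ɭ, ɾ, n, r/ are [+sonorant]; /ɸ, b, p, β/ are [+labial]. The remaining /ʒ, ð, ʈ, t, ʂ, ʃ, θ, d, ts/ satisfy [-dorsal], [-labial], [-sonorant].

ʒ, ð, ʈ, t, ʂ, ʃ, θ, d, ts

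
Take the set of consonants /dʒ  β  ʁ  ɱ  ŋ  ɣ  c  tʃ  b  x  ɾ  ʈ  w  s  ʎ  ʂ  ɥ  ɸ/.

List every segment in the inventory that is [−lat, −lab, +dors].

ʁ, ŋ, ɣ, c, x

The [−lateral] segments are /dʒ, β, ʁ, ɱ, ŋ, ɣ, c, tʃ, b, x, ɾ, ʈ, w, s, ʂ, ɥ, ɸ/.
Within that set, [−labial] gives /dʒ, ʁ, ŋ, ɣ, c, tʃ, x, ɾ, ʈ, s, ʂ/.
Of those, [+dorsal] leaves /ʁ, ŋ, ɣ, c, x/.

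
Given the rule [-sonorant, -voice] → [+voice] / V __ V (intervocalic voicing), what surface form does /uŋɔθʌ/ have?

/θ/ satisfies [-sonorant, -voice] and sits in V __ V. The [+voice] counterpart of the voiceless dental fricative is /ð/. Other segments in /uŋɔθʌ/ either fail the structural description or are not in the environment, so the surface form is [uŋɔðʌ].

[uŋɔðʌ]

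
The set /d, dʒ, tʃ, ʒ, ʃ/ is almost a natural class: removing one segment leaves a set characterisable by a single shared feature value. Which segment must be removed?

/ʃ, dʒ, tʃ, ʒ/ are all [-anterior], but /d/ (voiced alveolar stop) is [+anterior]. No other single segment can be removed to leave a set sharing one feature value that the removed segment lacks, so /d/ is the odd one out.

d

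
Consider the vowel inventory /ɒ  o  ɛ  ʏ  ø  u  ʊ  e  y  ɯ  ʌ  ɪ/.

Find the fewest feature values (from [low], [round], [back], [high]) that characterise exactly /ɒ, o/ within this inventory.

/ɒ, o/ are all [−high], [+back], [+round], and no other segment in the inventory matches all three values. Dropping any one of them over-generates: [+back, +round] alone would also admit /u, ʊ/; [−high, +round] alone would also admit /ø/; [−high, +back] alone would also admit /ʌ/. No other combination of two listed features picks out exactly this set either, so fewer than three features will not do.

[−high, +back, +round]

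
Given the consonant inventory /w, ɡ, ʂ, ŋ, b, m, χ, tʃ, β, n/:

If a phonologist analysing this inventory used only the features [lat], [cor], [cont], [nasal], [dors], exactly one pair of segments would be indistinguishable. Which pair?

Both /w/ and /χ/ are [−lateral], [−coronal], [+continuant], [−nasal], [+dorsal]. Since the list omits [sonorant], [voice], [labial], [round] and [high] — which do distinguish the labial-velar glide from the voiceless uvular fricative — this pair collapses; all other pairs remain distinct.

w, χ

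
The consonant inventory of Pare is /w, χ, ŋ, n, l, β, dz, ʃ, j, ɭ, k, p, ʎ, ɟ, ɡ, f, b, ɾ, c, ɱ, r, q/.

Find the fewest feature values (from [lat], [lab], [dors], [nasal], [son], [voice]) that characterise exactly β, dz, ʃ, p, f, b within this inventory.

[−son, −dors]

The class [−sonorant], [−dorsal] has exactly /β, dz, ʃ, p, f, b/ as its extension in this inventory. No smaller conjunction from the listed features achieves this: [−dorsal] alone would also admit /n, l, ɭ, ɾ, …/; [−sonorant] alone would also admit /χ, k, ɟ, ɡ, …/; and checking the remaining single features turns up none with this extension.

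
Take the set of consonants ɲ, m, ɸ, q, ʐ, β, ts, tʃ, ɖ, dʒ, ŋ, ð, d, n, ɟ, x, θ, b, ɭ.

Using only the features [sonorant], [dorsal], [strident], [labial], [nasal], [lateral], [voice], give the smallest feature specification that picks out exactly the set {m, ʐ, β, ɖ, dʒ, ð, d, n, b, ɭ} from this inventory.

Every target segment is [+voice], [−dorsal]; each remaining inventory member fails at least one of these. Each conjunct is needed — [−dorsal] alone would also admit /ɸ, ts, tʃ, θ/; [+voice] alone would also admit /ɲ, ŋ, ɟ/ — and no other single listed feature has exactly this extension, so two is the minimum.

[+voice, −dorsal]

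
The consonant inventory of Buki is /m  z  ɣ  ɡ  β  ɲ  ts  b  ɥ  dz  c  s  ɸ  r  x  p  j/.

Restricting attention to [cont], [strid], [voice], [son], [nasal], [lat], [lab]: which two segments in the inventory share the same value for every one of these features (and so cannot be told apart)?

r, j

/r/ (alveolar trill) and /j/ (palatal glide) are both [+continuant], [-strident], [+voice], [+sonorant], [-nasal], [-lateral], [-labial], so none of the listed features separates them. (They do differ in [dorsal], which is not among the given features.) Every other pair in the inventory differs on at least one listed feature.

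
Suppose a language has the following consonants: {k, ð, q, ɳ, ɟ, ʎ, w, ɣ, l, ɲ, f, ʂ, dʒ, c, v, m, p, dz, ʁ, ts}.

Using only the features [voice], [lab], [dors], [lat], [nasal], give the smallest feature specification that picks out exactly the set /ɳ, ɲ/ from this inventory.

[+nasal, -lab]

Every target segment is [+nasal], [-labial]; each remaining inventory member fails at least one of these. Each conjunct is needed — [-labial] alone would also admit /k, ð, q, ɟ, …/; [+nasal] alone would also admit /m/ — and no other single listed feature has exactly this extension, so two is the minimum.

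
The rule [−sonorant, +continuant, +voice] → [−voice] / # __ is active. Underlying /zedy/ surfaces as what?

Only the initial segment /z/ is both word-initial and matches the structural description. It is a voiced alveolar fricative, so [−sonorant, +continuant, +voice] holds; changing it to [−voice] with all other features held fixed yields /s/ (voiceless alveolar fricative). No other segment meets both the structural description and the environment, so the output is [sedy].

[sedy]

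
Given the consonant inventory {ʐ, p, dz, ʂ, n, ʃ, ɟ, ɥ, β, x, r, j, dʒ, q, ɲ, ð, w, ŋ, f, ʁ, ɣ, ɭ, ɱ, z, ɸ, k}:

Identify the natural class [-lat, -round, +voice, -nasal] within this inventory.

Eliminate segments failing any feature: /p, ʂ, ʃ, x, q, f, ɸ, k/ are [-voice]; /n, ɲ, ŋ, ɱ/ are [+nasal]; /ɥ, w/ are [+round]; /ɭ/ is [+lateral]. The remaining /ʐ, dz, ɟ, β, r, j, dʒ, ð, ʁ, ɣ, z/ satisfy [-lateral], [-round], [+voice], [-nasal].

ʐ, dz, ɟ, β, r, j, dʒ, ð, ʁ, ɣ, z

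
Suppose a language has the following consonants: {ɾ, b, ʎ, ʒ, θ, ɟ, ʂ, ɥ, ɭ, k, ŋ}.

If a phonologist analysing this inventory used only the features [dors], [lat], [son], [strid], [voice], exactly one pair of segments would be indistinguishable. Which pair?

ŋ, ɥ

Both /ŋ/ and /ɥ/ are [+dorsal], [−lateral], [+sonorant], [−strident], [+voice]. Since the list omits [nasal], [continuant], [labial], [round] and [back] — which do distinguish the velar nasal from the labial-palatal glide — this pair collapses; all other pairs remain distinct.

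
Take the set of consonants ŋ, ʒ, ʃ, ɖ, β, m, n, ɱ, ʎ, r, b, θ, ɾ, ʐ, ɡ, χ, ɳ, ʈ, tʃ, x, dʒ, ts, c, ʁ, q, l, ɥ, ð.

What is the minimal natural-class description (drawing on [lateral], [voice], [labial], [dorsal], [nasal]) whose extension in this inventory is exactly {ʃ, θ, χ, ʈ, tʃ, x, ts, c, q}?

[−voice]

The target set is precisely the extension of [−voice] in this inventory.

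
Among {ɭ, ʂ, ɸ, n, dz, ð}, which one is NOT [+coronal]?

Every segment except /ɸ/ is [+coronal]. /ɸ/ (voiceless bilabial fricative) is [-coronal], so it is the exception.

ɸ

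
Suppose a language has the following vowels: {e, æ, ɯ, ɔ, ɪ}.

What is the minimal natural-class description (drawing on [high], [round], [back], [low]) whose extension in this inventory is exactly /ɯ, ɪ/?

Every target segment is [+high] and no other inventory member is, so one feature is enough.

[+high]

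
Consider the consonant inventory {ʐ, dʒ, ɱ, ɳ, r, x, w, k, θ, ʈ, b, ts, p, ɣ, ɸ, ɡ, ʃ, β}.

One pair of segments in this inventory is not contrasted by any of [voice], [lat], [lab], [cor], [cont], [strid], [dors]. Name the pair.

ɱ, b

Both /ɱ/ and /b/ are [+voice], [-lateral], [+labial], [-coronal], [-continuant], [-strident], [-dorsal]. Since the list omits [sonorant] and [nasal] — which do distinguish the labiodental nasal from the voiced bilabial stop — this pair collapses; all other pairs remain distinct.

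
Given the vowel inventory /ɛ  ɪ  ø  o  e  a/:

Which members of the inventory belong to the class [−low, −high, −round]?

Checking each segment against [−low], [−high], [−round]: /ɛ/ (mid front unrounded lax vowel), /e/ (mid front unrounded tense vowel) satisfy every feature; every other segment in the inventory fails at least one.

ɛ, e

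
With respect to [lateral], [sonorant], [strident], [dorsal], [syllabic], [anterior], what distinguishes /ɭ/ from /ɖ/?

/ɭ/ (retroflex lateral approximant) and /ɖ/ (voiced retroflex stop) agree on [−strident], [−dorsal], [−syllabic], [−anterior]. They differ on [sonorant] (/ɭ/ [+], /ɖ/ [−]), [lateral] (/ɭ/ [+], /ɖ/ [−]).

[sonorant], [lateral]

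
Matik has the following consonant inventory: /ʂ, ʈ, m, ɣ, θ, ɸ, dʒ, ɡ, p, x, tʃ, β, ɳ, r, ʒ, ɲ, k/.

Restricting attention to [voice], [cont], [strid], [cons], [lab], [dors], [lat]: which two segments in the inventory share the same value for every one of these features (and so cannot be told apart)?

ɡ, ɲ

/ɡ/ (voiced velar stop) and /ɲ/ (palatal nasal) are both [+voice], [−continuant], [−strident], [+consonantal], [−labial], [+dorsal], [−lateral], so none of the listed features separates them. (They do differ in [sonorant], [nasal] and [back], which are not among the given features.) Every other pair in the inventory differs on at least one listed feature.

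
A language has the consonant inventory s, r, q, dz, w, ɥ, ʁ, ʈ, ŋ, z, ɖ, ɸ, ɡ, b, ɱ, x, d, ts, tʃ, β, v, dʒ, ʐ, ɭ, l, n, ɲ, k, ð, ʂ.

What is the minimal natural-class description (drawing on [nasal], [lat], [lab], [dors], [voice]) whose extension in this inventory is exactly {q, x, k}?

Every target segment is [-voice], [+dorsal]; each remaining inventory member fails at least one of these. Each conjunct is needed — [+dorsal] alone would also admit /w, ɥ, ʁ, ŋ, …/; [-voice] alone would also admit /s, ʈ, ɸ, ts, …/ — and no other single listed feature has exactly this extension, so two is the minimum.

[-voice, +dors]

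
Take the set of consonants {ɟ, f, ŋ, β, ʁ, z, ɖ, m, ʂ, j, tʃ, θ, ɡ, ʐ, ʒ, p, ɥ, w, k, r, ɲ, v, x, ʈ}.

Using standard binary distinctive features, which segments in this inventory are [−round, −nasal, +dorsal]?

Checking each segment against [−round], [−nasal], [+dorsal]: /ɟ/ (voiced palatal stop), /ʁ/ (voiced uvular fricative), /j/ (palatal glide), /ɡ/ (voiced velar stop), /k/ (voiceless velar stop), /x/ (voiceless velar fricative) satisfy every feature; every other segment in the inventory fails at least one.

ɟ, ʁ, j, ɡ, k, x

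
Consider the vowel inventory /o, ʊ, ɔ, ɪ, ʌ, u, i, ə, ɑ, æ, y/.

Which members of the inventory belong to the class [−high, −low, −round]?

ʌ, ə

Checking each segment against [−high], [−low], [−round]: /ʌ/ (mid back unrounded lax vowel), /ə/ (mid central vowel (schwa)) satisfy every feature; every other segment in the inventory fails at least one.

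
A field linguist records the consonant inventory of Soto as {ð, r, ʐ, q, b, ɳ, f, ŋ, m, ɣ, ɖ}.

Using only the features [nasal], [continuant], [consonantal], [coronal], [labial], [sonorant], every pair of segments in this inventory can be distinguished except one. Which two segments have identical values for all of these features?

ð, ʐ

On the given features, /ð/ and /ʐ/ have an identical profile: [−nasal], [+continuant], [+consonantal], [+coronal], [−labial], [−sonorant]. No other two segments in the inventory coincide on all 6 features. (They do differ in [strident], [anterior] and [distributed], which are not among the given features.)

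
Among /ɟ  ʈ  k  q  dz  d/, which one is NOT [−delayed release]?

dz

Every segment except /dz/ is [−delayed release]. /dz/ (voiced alveolar affricate) is [+delayed release], so it is the exception.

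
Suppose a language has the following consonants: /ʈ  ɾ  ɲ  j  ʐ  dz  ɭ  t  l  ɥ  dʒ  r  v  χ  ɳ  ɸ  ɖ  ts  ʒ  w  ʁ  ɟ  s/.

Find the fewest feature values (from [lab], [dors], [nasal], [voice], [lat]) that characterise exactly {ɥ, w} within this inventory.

[+lab, +dors]

The class [+labial], [+dorsal] has exactly /ɥ, w/ as its extension in this inventory. No smaller conjunction from the listed features achieves this: [+dorsal] alone would also admit /ɲ, j, χ, ʁ, …/; [+labial] alone would also admit /v, ɸ/; and checking the remaining single features turns up none with this extension.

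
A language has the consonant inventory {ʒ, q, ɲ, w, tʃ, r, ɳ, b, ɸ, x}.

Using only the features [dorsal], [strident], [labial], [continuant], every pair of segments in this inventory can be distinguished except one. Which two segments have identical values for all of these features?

q, ɲ

/q/ (voiceless uvular stop) and /ɲ/ (palatal nasal) are both [+dorsal], [−strident], [−labial], [−continuant], so none of the listed features separates them. (They do differ in [sonorant], [voice], [nasal], [high] and [back], which are not among the given features.) Every other pair in the inventory differs on at least one listed feature.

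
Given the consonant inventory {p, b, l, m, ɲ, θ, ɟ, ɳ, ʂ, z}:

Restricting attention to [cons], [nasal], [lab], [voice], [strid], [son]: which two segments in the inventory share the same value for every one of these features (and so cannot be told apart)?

Both /ɲ/ and /ɳ/ are [+consonantal], [+nasal], [-labial], [+voice], [-strident], [+sonorant]. Since the list omits [dorsal] — which does distinguish the palatal nasal from the retroflex nasal — this pair collapses; all other pairs remain distinct.

ɲ, ɳ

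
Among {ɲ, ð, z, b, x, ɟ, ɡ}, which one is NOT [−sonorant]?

/ð, ɟ, x, z, ɡ, b/ are all [−sonorant]; /ɲ/ (palatal nasal) is [+sonorant].

ɲ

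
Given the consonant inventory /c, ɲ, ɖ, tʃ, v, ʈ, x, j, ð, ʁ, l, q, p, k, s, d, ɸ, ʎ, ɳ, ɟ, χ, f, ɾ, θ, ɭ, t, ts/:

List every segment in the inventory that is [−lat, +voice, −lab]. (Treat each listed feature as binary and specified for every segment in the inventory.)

Checking each segment against [−lateral], [+voice], [−labial]: /ɲ/ (palatal nasal), /ɖ/ (voiced retroflex stop), /j/ (palatal glide), /ð/ (voiced dental fricative), /ʁ/ (voiced uvular fricative), /d/ (voiced alveolar stop), among others, satisfy every feature; every other segment in the inventory fails at least one.

ɲ, ɖ, j, ð, ʁ, d, ɳ, ɟ, ɾ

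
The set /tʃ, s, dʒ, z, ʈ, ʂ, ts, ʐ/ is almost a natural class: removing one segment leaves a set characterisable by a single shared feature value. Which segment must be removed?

The remaining segments after removing /ʈ/ share [+strident]; /ʈ/ (voiceless retroflex stop) is [-strident]. For every other candidate removal, the leftover set fails to share any single feature value that the removed segment lacks.

ʈ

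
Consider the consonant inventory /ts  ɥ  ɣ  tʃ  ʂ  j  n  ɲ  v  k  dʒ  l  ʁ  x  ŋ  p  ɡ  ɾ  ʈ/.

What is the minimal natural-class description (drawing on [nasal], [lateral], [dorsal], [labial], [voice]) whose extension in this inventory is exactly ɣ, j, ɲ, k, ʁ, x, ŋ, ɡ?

[−labial, +dorsal]

/ɣ, j, ɲ, k, ʁ, x, ŋ, ɡ/ are all [−labial], [+dorsal], and no other segment in the inventory matches both values. Dropping any one of them over-generates: [+dorsal] alone would also admit /ɥ/; [−labial] alone would also admit /ts, tʃ, ʂ, n, …/. No other single listed feature picks out exactly this set either, so fewer than two features will not do.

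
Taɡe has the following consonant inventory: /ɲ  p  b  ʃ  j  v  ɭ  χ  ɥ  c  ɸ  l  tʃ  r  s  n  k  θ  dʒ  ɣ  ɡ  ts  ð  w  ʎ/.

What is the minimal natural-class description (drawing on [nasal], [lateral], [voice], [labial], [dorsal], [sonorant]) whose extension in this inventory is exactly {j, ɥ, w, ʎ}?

[+sonorant, −nasal, +dorsal]

Every target segment is [+sonorant], [−nasal], [+dorsal]; each remaining inventory member fails at least one of these. Each conjunct is needed — [−nasal, +dorsal] alone would also admit /χ, c, k, ɣ, …/; [+sonorant, +dorsal] alone would also admit /ɲ/; [+sonorant, −nasal] alone would also admit /ɭ, l, r/ — and no other combination of two listed features has exactly this extension, so three is the minimum.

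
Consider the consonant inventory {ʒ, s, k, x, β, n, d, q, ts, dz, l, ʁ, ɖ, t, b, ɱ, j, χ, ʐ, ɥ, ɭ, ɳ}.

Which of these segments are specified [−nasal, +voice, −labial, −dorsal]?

ʒ, d, dz, l, ɖ, ʐ, ɭ

The [−nasal] segments are /ʒ, s, k, x, β, d, q, ts, dz, l, ʁ, ɖ, t, b, j, χ, ʐ, ɥ, ɭ/.
Within that set, [+voice] gives /ʒ, β, d, dz, l, ʁ, ɖ, b, j, ʐ, ɥ, ɭ/.
Then [−labial] gives /ʒ, d, dz, l, ʁ, ɖ, j, ʐ, ɭ/.
Then [−dorsal] leaves /ʒ, d, dz, l, ɖ, ʐ, ɭ/.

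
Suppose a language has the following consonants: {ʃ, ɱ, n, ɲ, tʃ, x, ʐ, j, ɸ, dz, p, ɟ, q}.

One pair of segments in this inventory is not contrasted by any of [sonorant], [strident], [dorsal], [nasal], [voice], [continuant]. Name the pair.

/ɱ/ (labiodental nasal) and /n/ (alveolar nasal) are both [+sonorant], [-strident], [-dorsal], [+nasal], [+voice], [-continuant], so none of the listed features separates them. (They do differ in [labial] and [coronal], which are not among the given features.) Every other pair in the inventory differs on at least one listed feature.

ɱ, n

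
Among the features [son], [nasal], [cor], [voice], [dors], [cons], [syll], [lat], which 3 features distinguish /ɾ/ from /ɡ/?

The two segments share [−nasal], [+voice], [+consonantal], [−syllabic], [−lateral]. The only features from the list on which they differ: /ɾ/ is [+sonorant] while /ɡ/ is [−sonorant]; /ɾ/ is [+coronal] while /ɡ/ is [−coronal]; /ɾ/ is [−dorsal] while /ɡ/ is [+dorsal].

[sonorant], [coronal], [dorsal]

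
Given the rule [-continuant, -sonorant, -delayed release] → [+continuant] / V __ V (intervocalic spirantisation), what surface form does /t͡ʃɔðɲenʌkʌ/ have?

[t͡ʃɔðɲenʌxʌ]

The only segment in the rule's environment that also matches [-continuant, -sonorant, -delayed release] is /k/. Applying [+continuant] turns the voiceless velar stop into /x/ (voiceless velar fricative), giving [t͡ʃɔðɲenʌxʌ].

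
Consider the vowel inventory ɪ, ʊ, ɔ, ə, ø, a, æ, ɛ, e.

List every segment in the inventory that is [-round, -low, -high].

ə, ɛ, e

Eliminate segments failing any feature: /ɪ/ is [+high]; /ʊ, ɔ, ø/ are [+round]; /a, æ/ are [+low]. The remaining /ə, ɛ, e/ satisfy [-round], [-low], [-high].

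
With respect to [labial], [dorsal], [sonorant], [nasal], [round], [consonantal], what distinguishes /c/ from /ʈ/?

[dorsal]

/c/ is the voiceless palatal stop and /ʈ/ is the voiceless retroflex stop. Both are [−labial], [−sonorant], [−nasal], [−round], [+consonantal]. /c/ is [+dorsal] while /ʈ/ is [−dorsal], so the distinguishing feature is [dorsal].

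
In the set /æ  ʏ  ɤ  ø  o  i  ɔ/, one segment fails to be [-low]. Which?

/æ/ is the low front unrounded vowel, which is [+low]; the rest — /ø, i, ʏ, ɔ, ɤ, o/ — are [-low].

æ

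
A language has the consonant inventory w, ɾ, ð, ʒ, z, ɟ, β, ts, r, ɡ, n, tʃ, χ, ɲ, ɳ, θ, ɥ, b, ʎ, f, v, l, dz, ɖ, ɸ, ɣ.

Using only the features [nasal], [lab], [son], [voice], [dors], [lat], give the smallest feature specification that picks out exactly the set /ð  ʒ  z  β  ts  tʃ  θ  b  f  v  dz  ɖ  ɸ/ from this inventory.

[-son, -dors]

Every target segment is [-sonorant], [-dorsal]; each remaining inventory member fails at least one of these. Each conjunct is needed — [-dorsal] alone would also admit /ɾ, r, n, ɳ, …/; [-sonorant] alone would also admit /ɟ, ɡ, χ, ɣ/ — and no other single listed feature has exactly this extension, so two is the minimum.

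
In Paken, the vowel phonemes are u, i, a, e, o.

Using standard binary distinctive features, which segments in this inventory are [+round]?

u, o

The [+round] segments here are /u, o/; the remaining /i, a, e/ are [-round].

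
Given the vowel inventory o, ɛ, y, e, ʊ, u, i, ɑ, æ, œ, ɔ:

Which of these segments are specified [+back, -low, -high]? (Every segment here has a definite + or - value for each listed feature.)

Checking each segment against [+back], [-low], [-high]: /o/ (mid back rounded tense vowel), /ɔ/ (mid back rounded lax vowel) satisfy every feature; every other segment in the inventory fails at least one.

o, ɔ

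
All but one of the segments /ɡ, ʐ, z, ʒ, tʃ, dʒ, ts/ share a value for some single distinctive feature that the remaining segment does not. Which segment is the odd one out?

ɡ

The remaining segments after removing /ɡ/ share [+strident]; /ɡ/ (voiced velar stop) is [−strident]. For every other candidate removal, the leftover set fails to share any single feature value that the removed segment lacks.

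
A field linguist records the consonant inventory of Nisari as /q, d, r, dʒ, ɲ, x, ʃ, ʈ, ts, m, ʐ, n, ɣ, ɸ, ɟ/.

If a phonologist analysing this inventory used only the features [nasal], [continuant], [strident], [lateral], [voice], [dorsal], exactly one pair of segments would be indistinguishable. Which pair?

Both /m/ and /n/ are [+nasal], [−continuant], [−strident], [−lateral], [+voice], [−dorsal]. Since the list omits [labial] and [coronal] — which do distinguish the bilabial nasal from the alveolar nasal — this pair collapses; all other pairs remain distinct.

m, n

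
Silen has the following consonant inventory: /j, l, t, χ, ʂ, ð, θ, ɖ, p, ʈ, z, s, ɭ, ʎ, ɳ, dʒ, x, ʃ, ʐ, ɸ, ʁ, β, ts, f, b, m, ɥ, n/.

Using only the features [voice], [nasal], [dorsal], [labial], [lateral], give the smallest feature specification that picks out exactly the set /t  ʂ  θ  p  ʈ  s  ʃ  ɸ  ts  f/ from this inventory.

[−voice, −dorsal]

Every target segment is [−voice], [−dorsal]; each remaining inventory member fails at least one of these. Each conjunct is needed — [−dorsal] alone would also admit /l, ð, ɖ, z, …/; [−voice] alone would also admit /χ, x/ — and no other single listed feature has exactly this extension, so two is the minimum.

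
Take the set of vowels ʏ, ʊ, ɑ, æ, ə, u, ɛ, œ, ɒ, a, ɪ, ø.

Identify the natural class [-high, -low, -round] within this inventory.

Checking each segment against [-high], [-low], [-round]: /ə/ (mid central vowel (schwa)), /ɛ/ (mid front unrounded lax vowel) satisfy every feature; every other segment in the inventory fails at least one.

ə, ɛ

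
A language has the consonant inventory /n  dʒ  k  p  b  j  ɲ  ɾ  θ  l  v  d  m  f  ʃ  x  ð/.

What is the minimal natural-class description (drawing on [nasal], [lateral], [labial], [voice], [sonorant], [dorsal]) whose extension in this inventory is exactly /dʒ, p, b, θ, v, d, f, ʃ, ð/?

[−sonorant, −dorsal]

/dʒ, p, b, θ, v, d, f, ʃ, ð/ are all [−sonorant], [−dorsal], and no other segment in the inventory matches both values. Dropping any one of them over-generates: [−dorsal] alone would also admit /n, ɾ, l, m/; [−sonorant] alone would also admit /k, x/. No other single listed feature picks out exactly this set either, so fewer than two features will not do.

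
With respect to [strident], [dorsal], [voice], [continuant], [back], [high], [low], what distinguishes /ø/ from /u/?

[high], [back]

/ø/ is the mid front rounded tense vowel and /u/ is the high back rounded tense vowel. Both are [−strident], [+dorsal], [+voice], [+continuant], [−low]. /ø/ is [−high] while /u/ is [+high]; /ø/ is [−back] while /u/ is [+back], so the distinguishing features are [high], [back].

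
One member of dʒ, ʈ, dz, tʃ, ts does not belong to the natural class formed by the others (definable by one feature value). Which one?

ʈ

[delayed release] (equivalently [strident]) groups all but one: /ts, tʃ, dʒ, dz/ share [+delayed release] while /ʈ/ (voiceless retroflex stop) alone is [−delayed release]. Removing any other segment would not leave a single-feature class that excludes it.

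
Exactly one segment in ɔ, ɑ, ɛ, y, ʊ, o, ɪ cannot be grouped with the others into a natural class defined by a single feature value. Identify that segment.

ɑ

/ɪ, ɔ, ɛ, y, o, ʊ/ are all [-low], but /ɑ/ (low back unrounded vowel) is [+low]. No other single segment can be removed to leave a set sharing one feature value that the removed segment lacks, so /ɑ/ is the odd one out.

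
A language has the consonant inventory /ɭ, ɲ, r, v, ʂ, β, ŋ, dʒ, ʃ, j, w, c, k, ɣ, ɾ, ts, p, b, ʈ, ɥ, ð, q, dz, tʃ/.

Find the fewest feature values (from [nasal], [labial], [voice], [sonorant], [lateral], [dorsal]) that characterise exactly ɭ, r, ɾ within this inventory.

[+sonorant, −dorsal]

Every target segment is [+sonorant], [−dorsal]; each remaining inventory member fails at least one of these. Each conjunct is needed — [−dorsal] alone would also admit /v, ʂ, β, dʒ, …/; [+sonorant] alone would also admit /ɲ, ŋ, j, w, …/ — and no other single listed feature has exactly this extension, so two is the minimum.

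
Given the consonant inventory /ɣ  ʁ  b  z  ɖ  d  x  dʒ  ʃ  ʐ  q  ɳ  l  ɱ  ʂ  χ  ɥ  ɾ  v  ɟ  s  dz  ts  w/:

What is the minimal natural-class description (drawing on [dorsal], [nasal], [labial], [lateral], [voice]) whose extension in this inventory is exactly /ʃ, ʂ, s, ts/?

[-voice, -dorsal]

Every target segment is [-voice], [-dorsal]; each remaining inventory member fails at least one of these. Each conjunct is needed — [-dorsal] alone would also admit /b, z, ɖ, d, …/; [-voice] alone would also admit /x, q, χ/ — and no other single listed feature has exactly this extension, so two is the minimum.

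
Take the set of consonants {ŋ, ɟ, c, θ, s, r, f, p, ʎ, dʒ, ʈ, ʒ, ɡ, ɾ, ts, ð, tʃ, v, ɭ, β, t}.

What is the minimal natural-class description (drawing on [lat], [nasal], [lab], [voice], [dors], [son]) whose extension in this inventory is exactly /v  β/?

[+voice, +lab]

The class [+voice], [+labial] has exactly /v, β/ as its extension in this inventory. No smaller conjunction from the listed features achieves this: [+labial] alone would also admit /f, p/; [+voice] alone would also admit /ŋ, ɟ, r, ʎ, …/; and checking the remaining single features turns up none with this extension.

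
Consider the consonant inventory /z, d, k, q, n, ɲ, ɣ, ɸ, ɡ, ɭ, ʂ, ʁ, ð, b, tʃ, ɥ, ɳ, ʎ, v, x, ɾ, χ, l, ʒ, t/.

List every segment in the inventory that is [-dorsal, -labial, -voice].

Eliminate segments failing any feature: /z, d, n, ɭ, ð, ɳ, ɾ, l, ʒ/ are [+voice]; /k, q, ɲ, ɣ, ɡ, ʁ, ɥ, ʎ, x, χ/ are [+dorsal]; /ɸ, b, v/ are [+labial]. The remaining /ʂ, tʃ, t/ satisfy [-dorsal], [-labial], [-voice].

ʂ, tʃ, t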